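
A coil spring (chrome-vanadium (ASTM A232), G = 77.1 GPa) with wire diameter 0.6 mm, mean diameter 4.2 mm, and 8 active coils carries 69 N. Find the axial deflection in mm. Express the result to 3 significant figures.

k = Gd⁴/(8D³N_a) = (77.1×10³)(0.6⁴)/(8·4.2³·8) = 2.1073 N/mm
δ = F/k = 69 / 2.1073 = 32.743 mm

32.7 mm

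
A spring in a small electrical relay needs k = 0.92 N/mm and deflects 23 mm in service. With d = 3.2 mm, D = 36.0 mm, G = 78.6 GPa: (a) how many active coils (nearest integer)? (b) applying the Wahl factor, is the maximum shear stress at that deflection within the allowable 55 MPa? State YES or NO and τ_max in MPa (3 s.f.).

N_a = Gd⁴/(8D³k) = (78.6×10³)(3.2⁴)/(8·36.0³·0.92) = 24 → N_a = 24
Actual rate k = Gd⁴/(8D³·24) = 0.92005 N/mm
Working load F = kδ = 0.92005·23 = 21.161 N
C = 36.0/3.2 = 11.2500; K_W = (4C−1)/(4C−4)+0.615/C = 1.1278
τ_max = K_W·8FD/(πd³) = 1.1278·59.202 = 66.77 MPa
τ_max > 55 MPa → exceeds allowable

(a) 24 coils; (b) NO, τ_max = 66.8 MPa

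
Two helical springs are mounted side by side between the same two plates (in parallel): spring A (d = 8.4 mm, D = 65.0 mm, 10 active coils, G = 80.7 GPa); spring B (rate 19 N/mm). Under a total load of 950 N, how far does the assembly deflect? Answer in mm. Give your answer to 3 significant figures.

k_A = Gd⁴/(8D³N_a) = (80.7×10³)(8.4⁴)/(8·65.0³·10) = 18.288 N/mm
Parallel: k_eq = 18.288 + 19 = 37.288 N/mm
δ = F/k_eq = 950/37.288 = 25.478 mm

25.5 mm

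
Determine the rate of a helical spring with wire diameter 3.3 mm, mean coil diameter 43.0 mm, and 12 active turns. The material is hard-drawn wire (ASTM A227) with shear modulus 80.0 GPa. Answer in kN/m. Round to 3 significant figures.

1.24 kN/m

k = Gd⁴/(8D³N_a) = (80.0×10³ × 3.3⁴) / (8 × 43.0³ × 12)
  = 9.48737e+06 / 7.63267e+06 = 1.243 N/mm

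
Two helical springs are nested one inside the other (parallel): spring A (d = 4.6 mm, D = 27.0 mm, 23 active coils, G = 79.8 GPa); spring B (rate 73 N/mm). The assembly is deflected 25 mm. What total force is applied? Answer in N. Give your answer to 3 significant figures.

2070 N

k_A = Gd⁴/(8D³N_a) = (79.8×10³)(4.6⁴)/(8·27.0³·23) = 9.8656 N/mm
Parallel: k_eq = 9.8656 + 73 = 82.866 N/mm
F = k_eq·δ = 82.866·25 = 2071.6 N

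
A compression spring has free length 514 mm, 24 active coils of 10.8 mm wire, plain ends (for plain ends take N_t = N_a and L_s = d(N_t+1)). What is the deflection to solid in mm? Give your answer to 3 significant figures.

N_t = 24; L_s = 10.8·25 = 270 mm
δ_solid = L₀ − L_s = 514 − 270 = 244 mm

244 mm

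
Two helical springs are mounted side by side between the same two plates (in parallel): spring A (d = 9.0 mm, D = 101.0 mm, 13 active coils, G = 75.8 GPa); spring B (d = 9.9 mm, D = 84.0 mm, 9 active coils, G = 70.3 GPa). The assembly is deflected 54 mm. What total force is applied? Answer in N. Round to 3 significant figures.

1110 N

k_A = Gd⁴/(8D³N_a) = (75.8×10³)(9.0⁴)/(8·101.0³·13) = 4.6413 N/mm
k_B = Gd⁴/(8D³N_a) = (70.3×10³)(9.9⁴)/(8·84.0³·9) = 15.824 N/mm
Parallel: k_eq = 4.6413 + 15.824 = 20.466 N/mm
F = k_eq·δ = 20.466·54 = 1105.1 N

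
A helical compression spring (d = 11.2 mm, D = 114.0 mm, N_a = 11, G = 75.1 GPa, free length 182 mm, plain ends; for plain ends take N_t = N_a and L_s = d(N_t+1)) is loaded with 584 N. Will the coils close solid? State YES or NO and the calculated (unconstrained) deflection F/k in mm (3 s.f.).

k = Gd⁴/(8D³N_a) = (75.1×10³)(11.2⁴)/(8·114.0³·11) = 9.0639 N/mm
N_t = 11; L_s = 11.2·12 = 134.4 mm; δ_solid = L₀ − L_s = 182 − 134.4 = 47.6 mm
δ = F/k = 584/9.0639 = 64.431 mm
δ ≥ δ_solid → spring goes solid

YES, δ = 64.4 mm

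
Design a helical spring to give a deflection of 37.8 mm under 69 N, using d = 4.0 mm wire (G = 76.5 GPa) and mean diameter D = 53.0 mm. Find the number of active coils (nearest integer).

Required rate k = F/δ = 69/37.8 = 1.8254 N/mm
N_a = Gd⁴/(8D³k) = (76.5×10³ × 4.0⁴)/(8 × 53.0³ × 1.8254)
    = 1.9584e+07 / 2.17408e+06 = 9.008 → 9 coils

9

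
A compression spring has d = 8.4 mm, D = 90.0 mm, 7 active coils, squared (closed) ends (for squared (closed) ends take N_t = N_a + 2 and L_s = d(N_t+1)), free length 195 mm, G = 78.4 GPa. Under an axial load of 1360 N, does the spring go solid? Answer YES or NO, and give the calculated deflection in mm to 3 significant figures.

k = Gd⁴/(8D³N_a) = (78.4×10³)(8.4⁴)/(8·90.0³·7) = 9.5613 N/mm
N_t = 9; L_s = 8.4·10 = 84 mm; δ_solid = L₀ − L_s = 195 − 84 = 111 mm
δ = F/k = 1360/9.5613 = 142.24 mm
δ ≥ δ_solid → spring goes solid

YES, δ = 142 mm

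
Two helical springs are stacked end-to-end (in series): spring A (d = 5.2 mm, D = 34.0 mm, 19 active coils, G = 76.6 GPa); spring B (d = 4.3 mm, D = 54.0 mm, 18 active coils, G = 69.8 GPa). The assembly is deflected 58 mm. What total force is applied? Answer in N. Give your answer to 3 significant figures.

54.9 N

k_A = Gd⁴/(8D³N_a) = (76.6×10³)(5.2⁴)/(8·34.0³·19) = 9.3748 N/mm
k_B = Gd⁴/(8D³N_a) = (69.8×10³)(4.3⁴)/(8·54.0³·18) = 1.0524 N/mm
Series: 1/k_eq = 1/9.3748 + 1/1.0524 = 1.0569; k_eq = 0.94619 N/mm
F = k_eq·δ = 0.94619·58 = 54.879 N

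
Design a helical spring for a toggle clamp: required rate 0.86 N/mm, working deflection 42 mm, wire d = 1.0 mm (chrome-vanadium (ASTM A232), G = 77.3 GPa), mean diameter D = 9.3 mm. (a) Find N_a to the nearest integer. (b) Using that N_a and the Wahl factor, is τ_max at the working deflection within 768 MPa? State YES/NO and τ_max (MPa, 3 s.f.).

(a) 14 coils; (b) NO, τ_max = 987 MPa

N_a = Gd⁴/(8D³k) = (77.3×10³)(1.0⁴)/(8·9.3³·0.86) = 13.97 → N_a = 14
Actual rate k = Gd⁴/(8D³·14) = 0.85805 N/mm
Working load F = kδ = 0.85805·42 = 36.038 N
C = 9.3/1.0 = 9.3000; K_W = (4C−1)/(4C−4)+0.615/C = 1.1565
τ_max = K_W·8FD/(πd³) = 1.1565·853.46 = 987.02 MPa
τ_max > 768 MPa → exceeds allowable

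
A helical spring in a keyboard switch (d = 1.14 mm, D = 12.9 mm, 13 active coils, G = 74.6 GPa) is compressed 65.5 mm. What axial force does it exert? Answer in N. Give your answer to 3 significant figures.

37.0 N

k = Gd⁴/(8D³N_a) = (74.6×10³)(1.14⁴)/(8·12.9³·13) = 0.56436 N/mm
F = k·δ = 0.56436 × 65.5 = 36.966 N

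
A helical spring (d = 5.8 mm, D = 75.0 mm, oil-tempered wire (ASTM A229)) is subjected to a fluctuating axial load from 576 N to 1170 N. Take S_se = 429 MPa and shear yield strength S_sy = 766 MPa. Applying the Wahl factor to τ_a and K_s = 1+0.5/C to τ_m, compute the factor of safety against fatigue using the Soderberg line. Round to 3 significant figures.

0.523

C = D/d = 75.0/5.8 = 12.9310; K_W = (4C−1)/(4C−4)+0.615/C = 1.1104; K_s = 1+0.5/C = 1.0387
F_a = (F_max−F_min)/2 = 297 N; F_m = (F_max+F_min)/2 = 873 N
τ_a = K_W·8F_aD/(πd³) = 1.1104 × 290.72 = 322.82 MPa
τ_m = K_s·8F_mD/(πd³) = 1.0387 × 854.54 = 887.58 MPa
Soderberg: 1/n_f = τ_a/S_se + τ_m/S_sy = 322.82/429 + 887.58/766 = 0.75250 + 1.15872 = 1.9112
n_f = 1/1.9112 = 0.5232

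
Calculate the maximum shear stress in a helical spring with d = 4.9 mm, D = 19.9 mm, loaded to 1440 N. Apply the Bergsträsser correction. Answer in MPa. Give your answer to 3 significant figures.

854 MPa

Spring index C = D/d = 19.9/4.9 = 4.0612
K_B = (4C+2)/(4C−3) = 18.245/13.245 = 1.3775
τ₀ = 8FD/(πd³) = 8·1440·19.9/(π·4.9³) = 229248/369.61 = 620.25 MPa
τ_max = K·τ₀ = 1.3775 × 620.25 = 854.4 MPa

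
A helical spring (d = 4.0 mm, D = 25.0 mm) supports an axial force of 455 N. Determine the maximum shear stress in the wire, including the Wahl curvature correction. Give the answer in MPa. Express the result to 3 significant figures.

Spring index C = D/d = 25.0/4.0 = 6.2500
K_W = (4C−1)/(4C−4) + 0.615/C = 24.000/21.000 + 0.0984 = 1.2413
τ₀ = 8FD/(πd³) = 8·455·25.0/(π·4.0³) = 91000/201.06 = 452.6 MPa
τ_max = K·τ₀ = 1.2413 × 452.6 = 561.79 MPa

562 MPa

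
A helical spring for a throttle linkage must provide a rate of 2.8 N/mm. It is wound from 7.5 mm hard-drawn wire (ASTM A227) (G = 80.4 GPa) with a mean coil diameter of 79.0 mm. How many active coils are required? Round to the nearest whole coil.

N_a = Gd⁴/(8D³k) = (80.4×10³ × 7.5⁴)/(8 × 79.0³ × 2.8)
    = 2.54391e+08 / 1.10441e+07 = 23.03 → 23 coils

23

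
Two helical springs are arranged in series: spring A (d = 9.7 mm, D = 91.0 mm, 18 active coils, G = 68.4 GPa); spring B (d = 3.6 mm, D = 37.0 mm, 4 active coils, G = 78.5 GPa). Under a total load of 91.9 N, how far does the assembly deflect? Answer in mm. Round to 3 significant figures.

27.8 mm

k_A = Gd⁴/(8D³N_a) = (68.4×10³)(9.7⁴)/(8·91.0³·18) = 5.5803 N/mm
k_B = Gd⁴/(8D³N_a) = (78.5×10³)(3.6⁴)/(8·37.0³·4) = 8.1344 N/mm
Series: 1/k_eq = 1/5.5803 + 1/8.1344 = 0.30214; k_eq = 3.3098 N/mm
δ = F/k_eq = 91.9/3.3098 = 27.766 mm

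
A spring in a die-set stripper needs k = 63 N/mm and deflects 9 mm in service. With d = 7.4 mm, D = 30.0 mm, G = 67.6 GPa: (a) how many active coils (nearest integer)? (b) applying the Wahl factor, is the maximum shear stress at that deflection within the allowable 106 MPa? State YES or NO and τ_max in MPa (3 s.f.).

(a) 15 coils; (b) NO, τ_max = 148 MPa

N_a = Gd⁴/(8D³k) = (67.6×10³)(7.4⁴)/(8·30.0³·63) = 14.9 → N_a = 15
Actual rate k = Gd⁴/(8D³·15) = 62.565 N/mm
Working load F = kδ = 62.565·9 = 563.08 N
C = 30.0/7.4 = 4.0541; K_W = (4C−1)/(4C−4)+0.615/C = 1.3973
τ_max = K_W·8FD/(πd³) = 1.3973·106.15 = 148.33 MPa
τ_max > 106 MPa → exceeds allowable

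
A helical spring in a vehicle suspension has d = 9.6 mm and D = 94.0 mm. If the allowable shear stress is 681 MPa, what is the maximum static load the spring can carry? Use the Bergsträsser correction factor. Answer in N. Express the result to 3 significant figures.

C = D/d = 94.0/9.6 = 9.7917
K_B = (4C+2)/(4C−3) = 41.167/36.167 = 1.1382
τ_max = K·8FD/(πd³) → F_max = τ_allow·πd³/(8DK)
F_max = 681·π·9.6³/(8·94.0·1.1382) = 1.8928e+06/855.96 = 2211.3 N

2210 N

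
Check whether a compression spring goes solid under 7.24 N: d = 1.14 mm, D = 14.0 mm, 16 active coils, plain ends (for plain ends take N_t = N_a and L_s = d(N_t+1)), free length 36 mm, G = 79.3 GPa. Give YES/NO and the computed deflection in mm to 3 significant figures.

YES, δ = 19.0 mm

k = Gd⁴/(8D³N_a) = (79.3×10³)(1.14⁴)/(8·14.0³·16) = 0.38133 N/mm
N_t = 16; L_s = 1.14·17 = 19.38 mm; δ_solid = L₀ − L_s = 36 − 19.38 = 16.62 mm
δ = F/k = 7.24/0.38133 = 18.986 mm
δ ≥ δ_solid → spring goes solid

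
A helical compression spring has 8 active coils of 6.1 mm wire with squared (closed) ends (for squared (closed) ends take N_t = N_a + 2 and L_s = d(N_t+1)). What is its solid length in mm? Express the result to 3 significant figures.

squared (closed) ends: N_t = N_a + 2 = 8 + 2 = 10
L_s = d·(N_t+1) = 6.1 × 11 = 67.1 mm

67.1 mm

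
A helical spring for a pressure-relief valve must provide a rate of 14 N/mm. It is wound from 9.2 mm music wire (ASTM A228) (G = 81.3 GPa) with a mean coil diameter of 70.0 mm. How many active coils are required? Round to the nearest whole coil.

N_a = Gd⁴/(8D³k) = (81.3×10³ × 9.2⁴)/(8 × 70.0³ × 14)
    = 5.82427e+08 / 3.8416e+07 = 15.16 → 15 coils

15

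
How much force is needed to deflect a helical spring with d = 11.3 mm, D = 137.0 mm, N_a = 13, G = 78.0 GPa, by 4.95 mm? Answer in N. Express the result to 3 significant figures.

23.5 N

k = Gd⁴/(8D³N_a) = (78.0×10³)(11.3⁴)/(8·137.0³·13) = 4.7557 N/mm
F = k·δ = 4.7557 × 4.95 = 23.541 N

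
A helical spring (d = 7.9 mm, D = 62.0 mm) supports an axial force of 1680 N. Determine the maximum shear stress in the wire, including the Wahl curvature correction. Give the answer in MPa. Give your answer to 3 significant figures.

639 MPa

Spring index C = D/d = 62.0/7.9 = 7.8481
K_W = (4C−1)/(4C−4) + 0.615/C = 30.392/27.392 + 0.0784 = 1.1879
τ₀ = 8FD/(πd³) = 8·1680·62.0/(π·7.9³) = 833280/1548.9 = 537.97 MPa
τ_max = K·τ₀ = 1.1879 × 537.97 = 639.05 MPa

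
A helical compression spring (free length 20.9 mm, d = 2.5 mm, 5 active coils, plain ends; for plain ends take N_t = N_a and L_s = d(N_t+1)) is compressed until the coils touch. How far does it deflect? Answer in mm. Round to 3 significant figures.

5.90 mm

N_t = 5; L_s = 2.5·6 = 15 mm
δ_solid = L₀ − L_s = 20.9 − 15 = 5.9 mm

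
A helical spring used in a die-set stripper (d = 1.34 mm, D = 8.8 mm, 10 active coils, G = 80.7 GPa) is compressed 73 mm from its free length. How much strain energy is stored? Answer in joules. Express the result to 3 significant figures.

k = Gd⁴/(8D³N_a) = (80.7×10³)(1.34⁴)/(8·8.8³·10) = 4.7726 N/mm
U = ½kδ² = 0.5 × 4.7726 × 73² = 12717 N·mm = 12.717 J

12.7 J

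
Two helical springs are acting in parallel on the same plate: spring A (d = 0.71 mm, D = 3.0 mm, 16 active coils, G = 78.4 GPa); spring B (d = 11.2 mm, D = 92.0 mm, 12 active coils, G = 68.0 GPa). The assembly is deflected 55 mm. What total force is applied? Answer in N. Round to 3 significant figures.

k_A = Gd⁴/(8D³N_a) = (78.4×10³)(0.71⁴)/(8·3.0³·16) = 5.7647 N/mm
k_B = Gd⁴/(8D³N_a) = (68.0×10³)(11.2⁴)/(8·92.0³·12) = 14.314 N/mm
Parallel: k_eq = 5.7647 + 14.314 = 20.078 N/mm
F = k_eq·δ = 20.078·55 = 1104.3 N

1100 N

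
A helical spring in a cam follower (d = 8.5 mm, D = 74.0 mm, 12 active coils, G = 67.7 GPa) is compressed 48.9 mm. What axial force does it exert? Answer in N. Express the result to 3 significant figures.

444 N

k = Gd⁴/(8D³N_a) = (67.7×10³)(8.5⁴)/(8·74.0³·12) = 9.0844 N/mm
F = k·δ = 9.0844 × 48.9 = 444.23 N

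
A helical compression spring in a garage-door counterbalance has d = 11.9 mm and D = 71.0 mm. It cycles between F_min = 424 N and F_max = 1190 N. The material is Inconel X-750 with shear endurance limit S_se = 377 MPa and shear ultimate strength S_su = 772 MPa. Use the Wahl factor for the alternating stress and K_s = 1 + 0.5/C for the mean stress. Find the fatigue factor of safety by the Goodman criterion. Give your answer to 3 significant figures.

3.87

C = D/d = 71.0/11.9 = 5.9664; K_W = (4C−1)/(4C−4)+0.615/C = 1.2541; K_s = 1+0.5/C = 1.0838
F_a = (F_max−F_min)/2 = 383 N; F_m = (F_max+F_min)/2 = 807 N
τ_a = K_W·8F_aD/(πd³) = 1.2541 × 41.092 = 51.533 MPa
τ_m = K_s·8F_mD/(πd³) = 1.0838 × 86.583 = 93.839 MPa
Goodman: 1/n_f = τ_a/S_se + τ_m/S_su = 51.533/377 + 93.839/772 = 0.13669 + 0.12155 = 0.25825
n_f = 1/0.25825 = 3.872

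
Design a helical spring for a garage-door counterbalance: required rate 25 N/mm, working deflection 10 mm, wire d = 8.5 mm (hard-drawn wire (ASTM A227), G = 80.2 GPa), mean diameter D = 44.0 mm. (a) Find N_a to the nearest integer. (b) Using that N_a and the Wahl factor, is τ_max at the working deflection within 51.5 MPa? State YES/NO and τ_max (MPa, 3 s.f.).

N_a = Gd⁴/(8D³k) = (80.2×10³)(8.5⁴)/(8·44.0³·25) = 24.57 → N_a = 25
Actual rate k = Gd⁴/(8D³·25) = 24.573 N/mm
Working load F = kδ = 24.573·10 = 245.73 N
C = 44.0/8.5 = 5.1765; K_W = (4C−1)/(4C−4)+0.615/C = 1.2984
τ_max = K_W·8FD/(πd³) = 1.2984·44.833 = 58.21 MPa
τ_max > 51.5 MPa → exceeds allowable

(a) 25 coils; (b) NO, τ_max = 58.2 MPa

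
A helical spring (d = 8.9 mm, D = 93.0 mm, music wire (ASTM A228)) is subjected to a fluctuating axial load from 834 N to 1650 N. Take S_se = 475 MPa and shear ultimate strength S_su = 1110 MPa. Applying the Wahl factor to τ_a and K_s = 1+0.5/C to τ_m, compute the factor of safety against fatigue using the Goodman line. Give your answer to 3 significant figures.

C = D/d = 93.0/8.9 = 10.4494; K_W = (4C−1)/(4C−4)+0.615/C = 1.1382; K_s = 1+0.5/C = 1.0478
F_a = (F_max−F_min)/2 = 408 N; F_m = (F_max+F_min)/2 = 1242 N
τ_a = K_W·8F_aD/(πd³) = 1.1382 × 137.06 = 156.01 MPa
τ_m = K_s·8F_mD/(πd³) = 1.0478 × 417.23 = 437.19 MPa
Goodman: 1/n_f = τ_a/S_se + τ_m/S_su = 156.01/475 + 437.19/1110 = 0.32843 + 0.39387 = 0.7223
n_f = 1/0.7223 = 1.384

1.38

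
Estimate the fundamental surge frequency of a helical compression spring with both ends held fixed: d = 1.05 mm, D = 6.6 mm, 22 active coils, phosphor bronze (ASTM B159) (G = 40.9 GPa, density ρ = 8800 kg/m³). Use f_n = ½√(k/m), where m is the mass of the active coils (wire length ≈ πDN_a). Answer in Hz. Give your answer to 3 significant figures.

k = Gd⁴/(8D³N_a) = (40.9×10³)(1.05⁴)/(8·6.6³·22) = 0.98251 N/mm = 982.51 N/m
Wire length L = πDN_a = π·6.6·22 = 456.16 mm
m = ρ·(πd²/4)·L = 8800 × 0.8659×10⁻⁶ m² × 0.45616 m = 0.0034759 kg
f_n = ½√(k/m) = 0.5·√(982.51/0.0034759) = 0.5·√(2.8266e+05) = 265.83 Hz

266 Hz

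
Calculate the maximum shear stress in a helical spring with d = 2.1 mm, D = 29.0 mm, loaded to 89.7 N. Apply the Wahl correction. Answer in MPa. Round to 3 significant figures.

789 MPa

Spring index C = D/d = 29.0/2.1 = 13.8095
K_W = (4C−1)/(4C−4) + 0.615/C = 54.238/51.238 + 0.0445 = 1.1031
τ₀ = 8FD/(πd³) = 8·89.7·29.0/(π·2.1³) = 20810.4/29.094 = 715.27 MPa
τ_max = K·τ₀ = 1.1031 × 715.27 = 789.01 MPa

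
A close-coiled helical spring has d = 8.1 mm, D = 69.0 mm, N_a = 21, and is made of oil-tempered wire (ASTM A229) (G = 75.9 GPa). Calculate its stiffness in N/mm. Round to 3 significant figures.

5.92 N/mm

k = Gd⁴/(8D³N_a) = (75.9×10³ × 8.1⁴) / (8 × 69.0³ × 21)
  = 3.26725e+08 / 5.51895e+07 = 5.92 N/mm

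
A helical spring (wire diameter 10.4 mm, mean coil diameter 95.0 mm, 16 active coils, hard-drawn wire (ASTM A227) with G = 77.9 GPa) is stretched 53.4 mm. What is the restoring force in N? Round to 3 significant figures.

443 N

k = Gd⁴/(8D³N_a) = (77.9×10³)(10.4⁴)/(8·95.0³·16) = 8.3041 N/mm
F = k·δ = 8.3041 × 53.4 = 443.44 N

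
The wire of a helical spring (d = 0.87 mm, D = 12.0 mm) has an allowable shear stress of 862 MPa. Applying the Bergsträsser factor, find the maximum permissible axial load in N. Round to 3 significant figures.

17.0 N

C = D/d = 12.0/0.87 = 13.7931
K_B = (4C+2)/(4C−3) = 57.172/52.172 = 1.0958
τ_max = K·8FD/(πd³) → F_max = τ_allow·πd³/(8DK)
F_max = 862·π·0.87³/(8·12.0·1.0958) = 1783.3/105.2 = 16.951 N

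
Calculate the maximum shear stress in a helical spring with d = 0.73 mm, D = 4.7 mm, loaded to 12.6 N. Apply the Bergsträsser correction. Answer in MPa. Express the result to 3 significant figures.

Spring index C = D/d = 4.7/0.73 = 6.4384
K_B = (4C+2)/(4C−3) = 27.753/22.753 = 1.2197
τ₀ = 8FD/(πd³) = 8·12.6·4.7/(π·0.73³) = 473.76/1.2221 = 387.65 MPa
τ_max = K·τ₀ = 1.2197 × 387.65 = 472.84 MPa

473 MPa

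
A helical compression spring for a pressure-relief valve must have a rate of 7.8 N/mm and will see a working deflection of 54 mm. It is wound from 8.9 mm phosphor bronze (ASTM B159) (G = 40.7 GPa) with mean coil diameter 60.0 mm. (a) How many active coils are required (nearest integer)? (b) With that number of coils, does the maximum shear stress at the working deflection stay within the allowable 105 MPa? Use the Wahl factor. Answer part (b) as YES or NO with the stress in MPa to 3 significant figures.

(a) 19 coils; (b) NO, τ_max = 111 MPa

N_a = Gd⁴/(8D³k) = (40.7×10³)(8.9⁴)/(8·60.0³·7.8) = 18.95 → N_a = 19
Actual rate k = Gd⁴/(8D³·19) = 7.7778 N/mm
Working load F = kδ = 7.7778·54 = 420 N
C = 60.0/8.9 = 6.7416; K_W = (4C−1)/(4C−4)+0.615/C = 1.2219
τ_max = K_W·8FD/(πd³) = 1.2219·91.027 = 111.22 MPa
τ_max > 105 MPa → exceeds allowable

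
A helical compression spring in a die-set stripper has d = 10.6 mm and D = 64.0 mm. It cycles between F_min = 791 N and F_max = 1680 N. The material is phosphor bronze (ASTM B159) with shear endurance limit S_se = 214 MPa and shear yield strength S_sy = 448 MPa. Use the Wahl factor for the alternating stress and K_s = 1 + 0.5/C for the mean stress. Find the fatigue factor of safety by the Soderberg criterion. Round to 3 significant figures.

C = D/d = 64.0/10.6 = 6.0377; K_W = (4C−1)/(4C−4)+0.615/C = 1.2507; K_s = 1+0.5/C = 1.0828
F_a = (F_max−F_min)/2 = 444.5 N; F_m = (F_max+F_min)/2 = 1235.5 N
τ_a = K_W·8F_aD/(πd³) = 1.2507 × 60.824 = 76.075 MPa
τ_m = K_s·8F_mD/(πd³) = 1.0828 × 169.06 = 183.06 MPa
Soderberg: 1/n_f = τ_a/S_se + τ_m/S_sy = 76.075/214 + 183.06/448 = 0.35549 + 0.40862 = 0.76411
n_f = 1/0.76411 = 1.309

1.31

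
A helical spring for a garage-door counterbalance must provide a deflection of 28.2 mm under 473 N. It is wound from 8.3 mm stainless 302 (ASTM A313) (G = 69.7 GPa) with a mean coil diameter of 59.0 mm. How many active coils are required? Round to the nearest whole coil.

12

Required rate k = F/δ = 473/28.2 = 16.773 N/mm
N_a = Gd⁴/(8D³k) = (69.7×10³ × 8.3⁴)/(8 × 59.0³ × 16.773)
    = 3.30784e+08 / 2.75587e+07 = 12 → 12 coils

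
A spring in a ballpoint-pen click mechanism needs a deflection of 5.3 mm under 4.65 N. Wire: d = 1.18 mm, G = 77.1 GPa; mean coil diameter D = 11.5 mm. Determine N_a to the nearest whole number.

Required rate k = F/δ = 4.65/5.3 = 0.87736 N/mm
N_a = Gd⁴/(8D³k) = (77.1×10³ × 1.18⁴)/(8 × 11.5³ × 0.87736)
    = 149480 / 10674.8 = 14 → 14 coils

14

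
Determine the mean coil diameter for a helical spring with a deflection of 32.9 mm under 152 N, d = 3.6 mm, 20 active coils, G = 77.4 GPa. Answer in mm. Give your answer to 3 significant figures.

Required rate k = F/δ = 152/32.9 = 4.6201 N/mm
D = (Gd⁴/(8N_a·k))^(1/3) = (77.4×10³·3.6⁴/(8·20·4.6201))^(1/3)
  = (17586.7)^(1/3) = 26.0053 mm

26.0 mm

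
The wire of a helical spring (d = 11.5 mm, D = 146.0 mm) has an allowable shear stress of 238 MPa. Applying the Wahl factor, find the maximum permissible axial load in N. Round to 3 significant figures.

C = D/d = 146.0/11.5 = 12.6957
K_W = (4C−1)/(4C−4) + 0.615/C = 49.783/46.783 + 0.0484 = 1.1126
τ_max = K·8FD/(πd³) → F_max = τ_allow·πd³/(8DK)
F_max = 238·π·11.5³/(8·146.0·1.1126) = 1.1372e+06/1299.5 = 875.09 N

875 N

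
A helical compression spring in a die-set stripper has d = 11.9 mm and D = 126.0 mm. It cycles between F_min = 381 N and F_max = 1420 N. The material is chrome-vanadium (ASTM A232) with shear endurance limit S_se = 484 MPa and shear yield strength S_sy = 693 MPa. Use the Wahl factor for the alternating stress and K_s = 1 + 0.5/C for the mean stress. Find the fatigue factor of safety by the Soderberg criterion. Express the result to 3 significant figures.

C = D/d = 126.0/11.9 = 10.5882; K_W = (4C−1)/(4C−4)+0.615/C = 1.1363; K_s = 1+0.5/C = 1.0472
F_a = (F_max−F_min)/2 = 519.5 N; F_m = (F_max+F_min)/2 = 900.5 N
τ_a = K_W·8F_aD/(πd³) = 1.1363 × 98.913 = 112.4 MPa
τ_m = K_s·8F_mD/(πd³) = 1.0472 × 171.46 = 179.55 MPa
Soderberg: 1/n_f = τ_a/S_se + τ_m/S_sy = 112.4/484 + 179.55/693 = 0.23222 + 0.25910 = 0.49132
n_f = 1/0.49132 = 2.035

2.04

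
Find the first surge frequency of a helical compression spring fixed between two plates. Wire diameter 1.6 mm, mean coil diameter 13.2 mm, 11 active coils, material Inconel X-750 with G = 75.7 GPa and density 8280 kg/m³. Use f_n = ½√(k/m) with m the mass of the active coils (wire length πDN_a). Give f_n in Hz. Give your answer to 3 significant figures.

284 Hz

k = Gd⁴/(8D³N_a) = (75.7×10³)(1.6⁴)/(8·13.2³·11) = 2.4512 N/mm = 2451.2 N/m
Wire length L = πDN_a = π·13.2·11 = 456.16 mm
m = ρ·(πd²/4)·L = 8280 × 2.0106×10⁻⁶ m² × 0.45616 m = 0.0075941 kg
f_n = ½√(k/m) = 0.5·√(2451.2/0.0075941) = 0.5·√(3.2277e+05) = 284.06 Hz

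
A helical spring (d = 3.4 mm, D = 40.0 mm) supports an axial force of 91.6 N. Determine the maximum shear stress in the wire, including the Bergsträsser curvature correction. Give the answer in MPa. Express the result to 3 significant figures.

Spring index C = D/d = 40.0/3.4 = 11.7647
K_B = (4C+2)/(4C−3) = 49.059/44.059 = 1.1135
τ₀ = 8FD/(πd³) = 8·91.6·40.0/(π·3.4³) = 29312/123.48 = 237.39 MPa
τ_max = K·τ₀ = 1.1135 × 237.39 = 264.33 MPa

264 MPa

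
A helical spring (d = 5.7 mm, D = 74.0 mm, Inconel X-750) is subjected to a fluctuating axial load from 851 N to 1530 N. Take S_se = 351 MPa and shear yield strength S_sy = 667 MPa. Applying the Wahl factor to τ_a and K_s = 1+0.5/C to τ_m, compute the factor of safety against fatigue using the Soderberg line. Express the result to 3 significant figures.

C = D/d = 74.0/5.7 = 12.9825; K_W = (4C−1)/(4C−4)+0.615/C = 1.1100; K_s = 1+0.5/C = 1.0385
F_a = (F_max−F_min)/2 = 339.5 N; F_m = (F_max+F_min)/2 = 1190.5 N
τ_a = K_W·8F_aD/(πd³) = 1.1100 × 345.45 = 383.44 MPa
τ_m = K_s·8F_mD/(πd³) = 1.0385 × 1211.4 = 1258 MPa
Soderberg: 1/n_f = τ_a/S_se + τ_m/S_sy = 383.44/351 + 1258/667 = 1.09242 + 1.88609 = 2.9785
n_f = 1/2.9785 = 0.3357

0.336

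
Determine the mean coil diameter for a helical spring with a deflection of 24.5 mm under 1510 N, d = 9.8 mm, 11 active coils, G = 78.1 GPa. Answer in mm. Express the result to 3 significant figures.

Required rate k = F/δ = 1510/24.5 = 61.633 N/mm
D = (Gd⁴/(8N_a·k))^(1/3) = (78.1×10³·9.8⁴/(8·11·61.633))^(1/3)
  = (132819)^(1/3) = 51.0216 mm

51.0 mm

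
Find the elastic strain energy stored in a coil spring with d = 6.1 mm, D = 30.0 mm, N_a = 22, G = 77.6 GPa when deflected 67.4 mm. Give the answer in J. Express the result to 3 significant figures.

51.4 J

k = Gd⁴/(8D³N_a) = (77.6×10³)(6.1⁴)/(8·30.0³·22) = 22.61 N/mm
U = ½kδ² = 0.5 × 22.61 × 67.4² = 51356 N·mm = 51.356 J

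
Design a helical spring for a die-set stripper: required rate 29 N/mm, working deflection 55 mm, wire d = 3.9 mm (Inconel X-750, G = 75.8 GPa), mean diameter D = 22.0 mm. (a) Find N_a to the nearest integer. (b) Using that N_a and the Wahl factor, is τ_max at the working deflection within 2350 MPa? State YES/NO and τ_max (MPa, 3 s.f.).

N_a = Gd⁴/(8D³k) = (75.8×10³)(3.9⁴)/(8·22.0³·29) = 7.099 → N_a = 7
Actual rate k = Gd⁴/(8D³·7) = 29.408 N/mm
Working load F = kδ = 29.408·55 = 1617.5 N
C = 22.0/3.9 = 5.6410; K_W = (4C−1)/(4C−4)+0.615/C = 1.2706
τ_max = K_W·8FD/(πd³) = 1.2706·1527.6 = 1941 MPa
τ_max ≤ 2350 MPa → acceptable

(a) 7 coils; (b) YES, τ_max = 1940 MPa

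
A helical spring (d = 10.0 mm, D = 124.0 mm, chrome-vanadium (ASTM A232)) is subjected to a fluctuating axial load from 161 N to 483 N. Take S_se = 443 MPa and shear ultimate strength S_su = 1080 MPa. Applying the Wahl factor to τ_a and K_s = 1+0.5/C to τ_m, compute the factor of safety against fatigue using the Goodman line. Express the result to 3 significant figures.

C = D/d = 124.0/10.0 = 12.4000; K_W = (4C−1)/(4C−4)+0.615/C = 1.1154; K_s = 1+0.5/C = 1.0403
F_a = (F_max−F_min)/2 = 161 N; F_m = (F_max+F_min)/2 = 322 N
τ_a = K_W·8F_aD/(πd³) = 1.1154 × 50.838 = 56.704 MPa
τ_m = K_s·8F_mD/(πd³) = 1.0403 × 101.68 = 105.78 MPa
Goodman: 1/n_f = τ_a/S_se + τ_m/S_su = 56.704/443 + 105.78/1080 = 0.12800 + 0.09794 = 0.22594
n_f = 1/0.22594 = 4.426

4.43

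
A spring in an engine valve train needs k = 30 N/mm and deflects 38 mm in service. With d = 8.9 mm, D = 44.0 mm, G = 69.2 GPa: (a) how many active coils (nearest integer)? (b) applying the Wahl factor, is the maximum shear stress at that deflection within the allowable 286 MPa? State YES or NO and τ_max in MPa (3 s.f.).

(a) 21 coils; (b) YES, τ_max = 241 MPa

N_a = Gd⁴/(8D³k) = (69.2×10³)(8.9⁴)/(8·44.0³·30) = 21.24 → N_a = 21
Actual rate k = Gd⁴/(8D³·21) = 30.339 N/mm
Working load F = kδ = 30.339·38 = 1152.9 N
C = 44.0/8.9 = 4.9438; K_W = (4C−1)/(4C−4)+0.615/C = 1.3146
τ_max = K_W·8FD/(πd³) = 1.3146·183.23 = 240.87 MPa
τ_max ≤ 286 MPa → acceptable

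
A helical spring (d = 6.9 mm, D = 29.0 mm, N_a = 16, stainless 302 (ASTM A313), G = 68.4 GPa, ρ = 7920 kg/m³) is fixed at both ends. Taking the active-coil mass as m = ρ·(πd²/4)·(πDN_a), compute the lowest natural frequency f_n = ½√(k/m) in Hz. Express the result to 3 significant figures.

k = Gd⁴/(8D³N_a) = (68.4×10³)(6.9⁴)/(8·29.0³·16) = 49.665 N/mm = 49665 N/m
Wire length L = πDN_a = π·29.0·16 = 1457.7 mm
m = ρ·(πd²/4)·L = 7920 × 37.393×10⁻⁶ m² × 1.4577 m = 0.4317 kg
f_n = ½√(k/m) = 0.5·√(49665/0.4317) = 0.5·√(1.1504e+05) = 169.59 Hz

170 Hz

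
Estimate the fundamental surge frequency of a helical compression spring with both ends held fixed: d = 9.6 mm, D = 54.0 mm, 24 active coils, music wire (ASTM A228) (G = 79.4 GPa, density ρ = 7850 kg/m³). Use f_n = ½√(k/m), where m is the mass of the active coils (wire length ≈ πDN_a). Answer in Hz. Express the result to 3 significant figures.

49.1 Hz

k = Gd⁴/(8D³N_a) = (79.4×10³)(9.6⁴)/(8·54.0³·24) = 22.306 N/mm = 22306 N/m
Wire length L = πDN_a = π·54.0·24 = 4071.5 mm
m = ρ·(πd²/4)·L = 7850 × 72.382×10⁻⁶ m² × 4.0715 m = 2.3134 kg
f_n = ½√(k/m) = 0.5·√(22306/2.3134) = 0.5·√(9642) = 49.097 Hz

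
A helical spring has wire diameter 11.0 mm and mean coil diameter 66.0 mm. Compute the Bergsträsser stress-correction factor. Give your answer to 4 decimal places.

1.2381

C = D/d = 66.0/11.0 = 6.0000
K_B = (4C+2)/(4C−3) = 26.000/21.000 = 1.2381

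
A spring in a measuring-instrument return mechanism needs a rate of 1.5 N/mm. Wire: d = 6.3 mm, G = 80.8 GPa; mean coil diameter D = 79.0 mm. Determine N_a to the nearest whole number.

22

N_a = Gd⁴/(8D³k) = (80.8×10³ × 6.3⁴)/(8 × 79.0³ × 1.5)
    = 1.27284e+08 / 5.91647e+06 = 21.51 → 22 coils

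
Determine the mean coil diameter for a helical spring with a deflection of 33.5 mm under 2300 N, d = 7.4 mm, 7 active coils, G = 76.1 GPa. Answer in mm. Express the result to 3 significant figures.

39.0 mm

Required rate k = F/δ = 2300/33.5 = 68.657 N/mm
D = (Gd⁴/(8N_a·k))^(1/3) = (76.1×10³·7.4⁴/(8·7·68.657))^(1/3)
  = (59352.7)^(1/3) = 39.0074 mm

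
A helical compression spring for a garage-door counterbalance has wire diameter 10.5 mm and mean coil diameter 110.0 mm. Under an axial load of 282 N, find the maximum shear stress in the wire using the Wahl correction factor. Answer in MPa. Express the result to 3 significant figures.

Spring index C = D/d = 110.0/10.5 = 10.4762
K_W = (4C−1)/(4C−4) + 0.615/C = 40.905/37.905 + 0.0587 = 1.1379
τ₀ = 8FD/(πd³) = 8·282·110.0/(π·10.5³) = 248160/3636.8 = 68.236 MPa
τ_max = K·τ₀ = 1.1379 × 68.236 = 77.642 MPa

77.6 MPa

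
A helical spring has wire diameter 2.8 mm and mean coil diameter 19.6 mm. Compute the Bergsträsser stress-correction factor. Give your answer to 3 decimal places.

C = D/d = 19.6/2.8 = 7.0000
K_B = (4C+2)/(4C−3) = 30.000/25.000 = 1.2000

1.200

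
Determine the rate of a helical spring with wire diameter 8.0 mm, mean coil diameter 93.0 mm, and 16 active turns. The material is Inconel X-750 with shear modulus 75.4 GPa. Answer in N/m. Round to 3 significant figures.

3000 N/m

k = Gd⁴/(8D³N_a) = (75.4×10³ × 8.0⁴) / (8 × 93.0³ × 16)
  = 3.08838e+08 / 1.02958e+08 = 2.9997 N/mm = 2999.7 N/m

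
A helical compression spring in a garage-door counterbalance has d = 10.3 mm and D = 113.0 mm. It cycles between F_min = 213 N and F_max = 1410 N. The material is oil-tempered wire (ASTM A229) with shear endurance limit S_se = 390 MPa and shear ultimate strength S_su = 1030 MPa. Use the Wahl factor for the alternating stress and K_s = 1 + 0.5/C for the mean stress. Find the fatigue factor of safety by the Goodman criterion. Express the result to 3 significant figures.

1.48

C = D/d = 113.0/10.3 = 10.9709; K_W = (4C−1)/(4C−4)+0.615/C = 1.1313; K_s = 1+0.5/C = 1.0456
F_a = (F_max−F_min)/2 = 598.5 N; F_m = (F_max+F_min)/2 = 811.5 N
τ_a = K_W·8F_aD/(πd³) = 1.1313 × 157.61 = 178.3 MPa
τ_m = K_s·8F_mD/(πd³) = 1.0456 × 213.7 = 223.43 MPa
Goodman: 1/n_f = τ_a/S_se + τ_m/S_su = 178.3/390 + 223.43/1030 = 0.45717 + 0.21693 = 0.67409
n_f = 1/0.67409 = 1.483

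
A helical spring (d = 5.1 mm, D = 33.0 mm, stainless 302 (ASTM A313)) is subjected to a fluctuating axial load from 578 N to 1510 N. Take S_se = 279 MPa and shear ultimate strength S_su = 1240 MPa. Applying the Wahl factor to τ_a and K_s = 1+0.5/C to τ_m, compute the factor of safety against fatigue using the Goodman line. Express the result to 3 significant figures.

C = D/d = 33.0/5.1 = 6.4706; K_W = (4C−1)/(4C−4)+0.615/C = 1.2321; K_s = 1+0.5/C = 1.0773
F_a = (F_max−F_min)/2 = 466 N; F_m = (F_max+F_min)/2 = 1044 N
τ_a = K_W·8F_aD/(πd³) = 1.2321 × 295.21 = 363.74 MPa
τ_m = K_s·8F_mD/(πd³) = 1.0773 × 661.37 = 712.48 MPa
Goodman: 1/n_f = τ_a/S_se + τ_m/S_su = 363.74/279 + 712.48/1240 = 1.30373 + 0.57458 = 1.8783
n_f = 1/1.8783 = 0.5324

0.532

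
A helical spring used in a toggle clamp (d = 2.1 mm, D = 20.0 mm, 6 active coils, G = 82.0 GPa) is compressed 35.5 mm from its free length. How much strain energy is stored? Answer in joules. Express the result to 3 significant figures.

k = Gd⁴/(8D³N_a) = (82.0×10³)(2.1⁴)/(8·20.0³·6) = 4.153 N/mm
U = ½kδ² = 0.5 × 4.153 × 35.5² = 2616.9 N·mm = 2.6169 J

2.62 J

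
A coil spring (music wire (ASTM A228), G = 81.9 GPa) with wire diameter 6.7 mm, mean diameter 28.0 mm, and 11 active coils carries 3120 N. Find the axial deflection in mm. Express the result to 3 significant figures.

36.5 mm

k = Gd⁴/(8D³N_a) = (81.9×10³)(6.7⁴)/(8·28.0³·11) = 85.433 N/mm
δ = F/k = 3120 / 85.433 = 36.52 mm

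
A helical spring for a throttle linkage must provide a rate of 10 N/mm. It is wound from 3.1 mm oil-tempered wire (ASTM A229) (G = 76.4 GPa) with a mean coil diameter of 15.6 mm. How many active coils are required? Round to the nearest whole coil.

N_a = Gd⁴/(8D³k) = (76.4×10³ × 3.1⁴)/(8 × 15.6³ × 10)
    = 7.0557e+06 / 303713 = 23.23 → 23 coils

23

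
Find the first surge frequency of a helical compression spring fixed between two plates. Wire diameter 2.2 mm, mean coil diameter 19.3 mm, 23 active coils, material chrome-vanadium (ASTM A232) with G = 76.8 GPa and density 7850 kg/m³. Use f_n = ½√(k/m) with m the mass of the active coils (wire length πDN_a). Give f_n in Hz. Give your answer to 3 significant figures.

k = Gd⁴/(8D³N_a) = (76.8×10³)(2.2⁴)/(8·19.3³·23) = 1.3601 N/mm = 1360.1 N/m
Wire length L = πDN_a = π·19.3·23 = 1394.6 mm
m = ρ·(πd²/4)·L = 7850 × 3.8013×10⁻⁶ m² × 1.3946 m = 0.041614 kg
f_n = ½√(k/m) = 0.5·√(1360.1/0.041614) = 0.5·√(32683) = 90.392 Hz

90.4 Hz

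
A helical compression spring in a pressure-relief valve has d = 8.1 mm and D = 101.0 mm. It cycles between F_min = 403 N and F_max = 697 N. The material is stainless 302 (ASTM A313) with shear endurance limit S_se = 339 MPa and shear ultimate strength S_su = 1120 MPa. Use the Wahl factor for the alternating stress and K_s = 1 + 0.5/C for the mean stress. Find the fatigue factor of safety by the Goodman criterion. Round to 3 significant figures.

2.08

C = D/d = 101.0/8.1 = 12.4691; K_W = (4C−1)/(4C−4)+0.615/C = 1.1147; K_s = 1+0.5/C = 1.0401
F_a = (F_max−F_min)/2 = 147 N; F_m = (F_max+F_min)/2 = 550 N
τ_a = K_W·8F_aD/(πd³) = 1.1147 × 71.142 = 79.303 MPa
τ_m = K_s·8F_mD/(πd³) = 1.0401 × 266.18 = 276.85 MPa
Goodman: 1/n_f = τ_a/S_se + τ_m/S_su = 79.303/339 + 276.85/1120 = 0.23393 + 0.24719 = 0.48112
n_f = 1/0.48112 = 2.078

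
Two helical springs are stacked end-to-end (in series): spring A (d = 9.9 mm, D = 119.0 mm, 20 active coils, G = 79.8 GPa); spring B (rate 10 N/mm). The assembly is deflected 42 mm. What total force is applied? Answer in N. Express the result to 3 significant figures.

k_A = Gd⁴/(8D³N_a) = (79.8×10³)(9.9⁴)/(8·119.0³·20) = 2.843 N/mm
Series: 1/k_eq = 1/2.843 + 1/10 = 0.45174; k_eq = 2.2137 N/mm
F = k_eq·δ = 2.2137·42 = 92.975 N

93.0 N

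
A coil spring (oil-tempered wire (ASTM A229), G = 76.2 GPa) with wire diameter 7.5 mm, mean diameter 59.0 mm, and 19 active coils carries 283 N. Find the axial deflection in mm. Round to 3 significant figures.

36.6 mm

k = Gd⁴/(8D³N_a) = (76.2×10³)(7.5⁴)/(8·59.0³·19) = 7.7233 N/mm
δ = F/k = 283 / 7.7233 = 36.643 mm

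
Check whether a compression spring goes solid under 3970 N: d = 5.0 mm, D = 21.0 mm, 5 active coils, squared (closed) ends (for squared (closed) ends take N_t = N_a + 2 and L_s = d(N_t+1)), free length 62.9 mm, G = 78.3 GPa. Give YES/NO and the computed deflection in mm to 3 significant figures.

k = Gd⁴/(8D³N_a) = (78.3×10³)(5.0⁴)/(8·21.0³·5) = 132.11 N/mm
N_t = 7; L_s = 5.0·8 = 40 mm; δ_solid = L₀ − L_s = 62.9 − 40 = 22.9 mm
δ = F/k = 3970/132.11 = 30.052 mm
δ ≥ δ_solid → spring goes solid

YES, δ = 30.1 mm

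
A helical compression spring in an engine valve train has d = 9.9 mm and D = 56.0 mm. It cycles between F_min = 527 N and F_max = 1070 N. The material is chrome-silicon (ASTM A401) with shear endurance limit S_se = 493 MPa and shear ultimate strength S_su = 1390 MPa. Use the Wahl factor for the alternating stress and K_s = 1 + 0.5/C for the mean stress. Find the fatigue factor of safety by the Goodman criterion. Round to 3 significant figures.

C = D/d = 56.0/9.9 = 5.6566; K_W = (4C−1)/(4C−4)+0.615/C = 1.2698; K_s = 1+0.5/C = 1.0884
F_a = (F_max−F_min)/2 = 271.5 N; F_m = (F_max+F_min)/2 = 798.5 N
τ_a = K_W·8F_aD/(πd³) = 1.2698 × 39.902 = 50.667 MPa
τ_m = K_s·8F_mD/(πd³) = 1.0884 × 117.35 = 127.73 MPa
Goodman: 1/n_f = τ_a/S_se + τ_m/S_su = 50.667/493 + 127.73/1390 = 0.10277 + 0.09189 = 0.19466
n_f = 1/0.19466 = 5.137

5.14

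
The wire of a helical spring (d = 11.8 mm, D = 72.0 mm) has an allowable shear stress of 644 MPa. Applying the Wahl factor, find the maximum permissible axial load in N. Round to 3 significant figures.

4630 N

C = D/d = 72.0/11.8 = 6.1017
K_W = (4C−1)/(4C−4) + 0.615/C = 23.407/20.407 + 0.1008 = 1.2478
τ_max = K·8FD/(πd³) → F_max = τ_allow·πd³/(8DK)
F_max = 644·π·11.8³/(8·72.0·1.2478) = 3.3242e+06/718.73 = 4625 N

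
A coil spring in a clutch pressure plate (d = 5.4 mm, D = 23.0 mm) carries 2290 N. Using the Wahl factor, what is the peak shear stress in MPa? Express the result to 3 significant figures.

Spring index C = D/d = 23.0/5.4 = 4.2593
K_W = (4C−1)/(4C−4) + 0.615/C = 16.037/13.037 + 0.1444 = 1.3745
τ₀ = 8FD/(πd³) = 8·2290·23.0/(π·5.4³) = 421360/494.69 = 851.77 MPa
τ_max = K·τ₀ = 1.3745 × 851.77 = 1170.8 MPa

1170 MPa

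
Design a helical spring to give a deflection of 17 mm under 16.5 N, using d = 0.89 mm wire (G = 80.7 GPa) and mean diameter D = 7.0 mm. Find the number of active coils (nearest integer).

19

Required rate k = F/δ = 16.5/17 = 0.97059 N/mm
N_a = Gd⁴/(8D³k) = (80.7×10³ × 0.89⁴)/(8 × 7.0³ × 0.97059)
    = 50633 / 2663.29 = 19.01 → 19 coils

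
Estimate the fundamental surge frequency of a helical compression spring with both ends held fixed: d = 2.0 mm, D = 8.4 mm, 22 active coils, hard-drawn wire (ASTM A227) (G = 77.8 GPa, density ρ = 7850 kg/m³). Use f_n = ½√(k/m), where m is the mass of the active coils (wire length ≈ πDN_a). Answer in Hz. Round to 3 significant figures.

k = Gd⁴/(8D³N_a) = (77.8×10³)(2.0⁴)/(8·8.4³·22) = 11.933 N/mm = 11933 N/m
Wire length L = πDN_a = π·8.4·22 = 580.57 mm
m = ρ·(πd²/4)·L = 7850 × 3.1416×10⁻⁶ m² × 0.58057 m = 0.014318 kg
f_n = ½√(k/m) = 0.5·√(11933/0.014318) = 0.5·√(8.3345e+05) = 456.47 Hz

456 Hz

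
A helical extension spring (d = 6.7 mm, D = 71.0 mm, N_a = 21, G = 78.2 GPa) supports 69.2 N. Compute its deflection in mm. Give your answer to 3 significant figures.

26.4 mm

k = Gd⁴/(8D³N_a) = (78.2×10³)(6.7⁴)/(8·71.0³·21) = 2.6207 N/mm
δ = F/k = 69.2 / 2.6207 = 26.405 mm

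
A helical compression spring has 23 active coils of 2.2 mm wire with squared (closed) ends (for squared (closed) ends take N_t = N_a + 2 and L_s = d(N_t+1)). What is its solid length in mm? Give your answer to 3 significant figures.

squared (closed) ends: N_t = N_a + 2 = 23 + 2 = 25
L_s = d·(N_t+1) = 2.2 × 26 = 57.2 mm

57.2 mm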